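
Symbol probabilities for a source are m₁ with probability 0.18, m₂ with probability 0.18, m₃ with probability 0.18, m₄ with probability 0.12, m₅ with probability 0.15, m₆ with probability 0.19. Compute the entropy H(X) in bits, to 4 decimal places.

2.5688 bits

H = −Σ pᵢ log₂ pᵢ.
−0.18·log₂(0.18) = 0.4453
−0.18·log₂(0.18) = 0.4453
−0.18·log₂(0.18) = 0.4453
−0.12·log₂(0.12) = 0.3671
−0.15·log₂(0.15) = 0.4105
−0.19·log₂(0.19) = 0.4552
Sum ≈ 2.5688 → 2.5688 bits.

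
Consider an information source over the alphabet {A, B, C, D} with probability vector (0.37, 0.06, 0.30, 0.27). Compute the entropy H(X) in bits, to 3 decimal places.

H = −Σ pᵢ log₂ pᵢ.
−0.37·log₂(0.37) = 0.5307
−0.06·log₂(0.06) = 0.2435
−0.30·log₂(0.30) = 0.5211
−0.27·log₂(0.27) = 0.5100
Sum ≈ 1.8054 → 1.805 bits.

1.805 bits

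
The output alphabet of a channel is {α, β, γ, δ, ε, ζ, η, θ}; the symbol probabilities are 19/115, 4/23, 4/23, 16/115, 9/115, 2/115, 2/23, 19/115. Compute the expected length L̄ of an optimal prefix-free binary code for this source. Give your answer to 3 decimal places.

Repeatedly combine the two least-probable nodes; the expected code length is the sum of the merged weights.
merge 2/115 + 9/115 → 11/115
merge 2/23 + 11/115 → 21/115
merge 16/115 + 19/115 → 7/23
merge 19/115 + 4/23 → 39/115
merge 4/23 + 21/115 → 41/115
merge 7/23 + 39/115 → 74/115
merge 41/115 + 74/115 → 1
L = 11/115 + 21/115 + 7/23 + 39/115 + 41/115 + 74/115 + 1 = 336/115 ≈ 2.922 bits/symbol.

2.922 bits/symbol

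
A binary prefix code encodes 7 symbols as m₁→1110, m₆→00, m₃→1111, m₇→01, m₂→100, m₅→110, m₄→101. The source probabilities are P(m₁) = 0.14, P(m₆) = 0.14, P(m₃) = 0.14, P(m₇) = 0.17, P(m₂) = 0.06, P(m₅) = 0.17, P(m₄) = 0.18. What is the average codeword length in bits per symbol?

L̄ = Σ pᵢ·ℓᵢ = 0.14·4 + 0.14·2 + 0.14·4 + 0.17·2 + 0.06·3 + 0.17·3 + 0.18·3 = 2.97 bits/symbol.

2.97 bits/symbol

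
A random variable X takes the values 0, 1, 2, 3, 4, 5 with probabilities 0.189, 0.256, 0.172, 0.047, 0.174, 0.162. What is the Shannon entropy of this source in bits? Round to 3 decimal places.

H = −Σ pᵢ log₂ pᵢ.
−0.189·log₂(0.189) = 0.4543
−0.256·log₂(0.256) = 0.5032
−0.172·log₂(0.172) = 0.4368
−0.047·log₂(0.047) = 0.2073
−0.174·log₂(0.174) = 0.4390
−0.162·log₂(0.162) = 0.4254
Sum ≈ 2.4660 → 2.466 bits.

2.466 bits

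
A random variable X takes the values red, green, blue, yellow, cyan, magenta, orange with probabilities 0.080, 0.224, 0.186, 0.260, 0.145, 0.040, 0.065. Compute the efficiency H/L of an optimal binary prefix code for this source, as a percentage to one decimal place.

Entropy H = −Σ p log₂ p ≈ 2.5777 bits.
Huffman merges: 1/25+13/200→21/200; 2/25+21/200→37/200; 29/200+37/200→33/100; 93/500+28/125→41/100; 13/50+33/100→59/100; 41/100+59/100→1. L = 131/50 ≈ 2.6200.
Efficiency = H/L = 2.5777/2.6200 = 98.4%.

98.4%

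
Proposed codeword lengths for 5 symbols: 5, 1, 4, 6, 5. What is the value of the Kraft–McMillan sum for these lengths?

0.640625

With common denominator 2^6 = 64: Σ 2^(−ℓᵢ) = 2/64 + 32/64 + 4/64 + 1/64 + 2/64 = 41/64 = 0.640625.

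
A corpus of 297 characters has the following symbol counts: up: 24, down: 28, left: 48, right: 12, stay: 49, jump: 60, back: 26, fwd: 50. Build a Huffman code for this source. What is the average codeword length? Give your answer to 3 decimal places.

2.919 bits/symbol

Probabilities are the counts divided by 297.
Repeatedly combine the two least-probable nodes; the expected code length is the sum of the merged weights.
merge 4/99 + 8/99 → 4/33
merge 26/297 + 28/297 → 2/11
merge 4/33 + 16/99 → 28/99
merge 49/297 + 50/297 → 1/3
merge 2/11 + 20/99 → 38/99
merge 28/99 + 1/3 → 61/99
merge 38/99 + 61/99 → 1
L = 4/33 + 2/11 + 28/99 + 1/3 + 38/99 + 61/99 + 1 = 289/99 ≈ 2.919 bits/symbol.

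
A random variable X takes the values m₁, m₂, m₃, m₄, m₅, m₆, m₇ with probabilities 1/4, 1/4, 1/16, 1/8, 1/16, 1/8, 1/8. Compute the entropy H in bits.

2.625 bits

Each probability is a power of 1/2, so log₂(1/p) is an integer.
H = Σ p·log₂(1/p) = 1/4·2 + 1/4·2 + 1/16·4 + 1/8·3 + 1/16·4 + 1/8·3 + 1/8·3 = 2.625 bits.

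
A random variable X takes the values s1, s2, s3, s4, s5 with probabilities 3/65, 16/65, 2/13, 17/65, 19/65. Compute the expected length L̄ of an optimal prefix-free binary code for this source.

Repeatedly combine the two least-probable nodes; the expected code length is the sum of the merged weights.
merge 3/65 + 2/13 → 1/5
merge 1/5 + 16/65 → 29/65
merge 17/65 + 19/65 → 36/65
merge 29/65 + 36/65 → 1
L = 1/5 + 29/65 + 36/65 + 1 = 11/5 = 2.2 bits/symbol.

2.2 bits/symbol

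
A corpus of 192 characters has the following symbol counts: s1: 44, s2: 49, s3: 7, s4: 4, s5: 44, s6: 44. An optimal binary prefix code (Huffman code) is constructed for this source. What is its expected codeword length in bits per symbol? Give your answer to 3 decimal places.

2.344 bits/symbol

Probabilities are the counts divided by 192.
Repeatedly combine the two least-probable nodes; the expected code length is the sum of the merged weights.
merge 1/48 + 7/192 → 11/192
merge 11/192 + 11/48 → 55/192
merge 11/48 + 11/48 → 11/24
merge 49/192 + 55/192 → 13/24
merge 11/24 + 13/24 → 1
L = 11/192 + 55/192 + 11/24 + 13/24 + 1 = 75/32 ≈ 2.344 bits/symbol.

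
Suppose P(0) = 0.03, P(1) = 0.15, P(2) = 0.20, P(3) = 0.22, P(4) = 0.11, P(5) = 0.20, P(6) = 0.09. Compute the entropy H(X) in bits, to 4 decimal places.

2.6346 bits

H = −Σ pᵢ log₂ pᵢ.
−0.03·log₂(0.03) = 0.1518
−0.15·log₂(0.15) = 0.4105
−0.20·log₂(0.20) = 0.4644
−0.22·log₂(0.22) = 0.4806
−0.11·log₂(0.11) = 0.3503
−0.20·log₂(0.20) = 0.4644
−0.09·log₂(0.09) = 0.3127
Sum ≈ 2.6346 → 2.6346 bits.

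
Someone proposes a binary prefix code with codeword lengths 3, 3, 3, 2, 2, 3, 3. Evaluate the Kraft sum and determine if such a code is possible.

1.125; no

With common denominator 2^3 = 8: Σ 2^(−ℓᵢ) = 1/8 + 1/8 + 1/8 + 2/8 + 2/8 + 1/8 + 1/8 = 9/8 = 1.125.
Kraft's inequality requires Σ ≤ 1; here Σ = 1.125 > 1, so no such prefix code exists.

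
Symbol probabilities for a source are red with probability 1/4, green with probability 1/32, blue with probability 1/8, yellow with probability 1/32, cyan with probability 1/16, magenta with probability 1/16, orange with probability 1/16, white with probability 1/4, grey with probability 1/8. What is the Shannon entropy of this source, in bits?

Each probability is a power of 1/2, so log₂(1/p) is an integer.
H = Σ p·log₂(1/p) = 1/4·2 + 1/32·5 + 1/8·3 + 1/32·5 + 1/16·4 + 1/16·4 + 1/16·4 + 1/4·2 + 1/8·3 = 2.8125 bits.

2.8125 bits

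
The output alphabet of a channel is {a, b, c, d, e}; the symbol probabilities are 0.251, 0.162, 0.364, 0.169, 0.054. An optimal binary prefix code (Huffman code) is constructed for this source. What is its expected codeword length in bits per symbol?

2.216 bits/symbol

Repeatedly combine the two least-probable nodes; the expected code length is the sum of the merged weights.
merge 27/500 + 81/500 → 27/125
merge 169/1000 + 27/125 → 77/200
merge 251/1000 + 91/250 → 123/200
merge 77/200 + 123/200 → 1
L = 27/125 + 77/200 + 123/200 + 1 = 277/125 = 2.216 bits/symbol.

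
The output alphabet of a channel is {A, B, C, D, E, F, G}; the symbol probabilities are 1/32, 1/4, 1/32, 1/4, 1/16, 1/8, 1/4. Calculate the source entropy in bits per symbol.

Each probability is a power of 1/2, so log₂(1/p) is an integer.
H = Σ p·log₂(1/p) = 1/32·5 + 1/4·2 + 1/32·5 + 1/4·2 + 1/16·4 + 1/8·3 + 1/4·2 = 2.4375 bits.

2.4375 bits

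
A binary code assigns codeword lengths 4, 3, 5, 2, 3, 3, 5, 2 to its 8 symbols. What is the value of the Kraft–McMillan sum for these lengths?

With common denominator 2^5 = 32: Σ 2^(−ℓᵢ) = 2/32 + 4/32 + 1/32 + 8/32 + 4/32 + 4/32 + 1/32 + 8/32 = 32/32 = 1.

1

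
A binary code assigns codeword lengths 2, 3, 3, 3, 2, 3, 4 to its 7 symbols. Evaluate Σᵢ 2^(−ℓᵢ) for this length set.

With common denominator 2^4 = 16: Σ 2^(−ℓᵢ) = 4/16 + 2/16 + 2/16 + 2/16 + 4/16 + 2/16 + 1/16 = 17/16 = 1.0625.

1.0625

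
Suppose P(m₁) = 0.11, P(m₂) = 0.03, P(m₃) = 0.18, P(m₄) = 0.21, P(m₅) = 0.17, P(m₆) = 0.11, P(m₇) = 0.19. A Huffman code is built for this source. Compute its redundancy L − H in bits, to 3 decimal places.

0.080 bits

Entropy H = −Σ p log₂ p ≈ 2.6603 bits.
Huffman merges: 3/100+11/100→7/50; 11/100+7/50→1/4; 17/100+9/50→7/20; 19/100+21/100→2/5; 1/4+7/20→3/5; 2/5+3/5→1. L = 137/50 ≈ 2.7400.
L − H = 2.7400 − 2.6603 = 0.080 bits.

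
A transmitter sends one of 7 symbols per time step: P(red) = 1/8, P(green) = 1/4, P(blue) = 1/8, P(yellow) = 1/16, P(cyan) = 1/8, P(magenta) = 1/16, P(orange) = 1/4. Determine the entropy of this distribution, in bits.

Each probability is a power of 1/2, so log₂(1/p) is an integer.
H = Σ p·log₂(1/p) = 1/8·3 + 1/4·2 + 1/8·3 + 1/16·4 + 1/8·3 + 1/16·4 + 1/4·2 = 2.625 bits.

2.625 bits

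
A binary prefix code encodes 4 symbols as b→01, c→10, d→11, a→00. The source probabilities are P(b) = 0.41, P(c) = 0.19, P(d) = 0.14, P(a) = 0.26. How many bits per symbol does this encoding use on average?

L̄ = Σ pᵢ·ℓᵢ = 0.41·2 + 0.19·2 + 0.14·2 + 0.26·2 = 2 bits/symbol.

2 bits/symbol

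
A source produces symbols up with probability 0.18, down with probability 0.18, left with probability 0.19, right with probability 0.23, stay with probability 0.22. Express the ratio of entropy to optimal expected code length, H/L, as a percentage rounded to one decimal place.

Entropy H = −Σ p log₂ p ≈ 2.3141 bits.
Huffman merges: 9/50+9/50→9/25; 19/100+11/50→41/100; 23/100+9/25→59/100; 41/100+59/100→1. L = 59/25 ≈ 2.3600.
Efficiency = H/L = 2.3141/2.3600 = 98.1%.

98.1%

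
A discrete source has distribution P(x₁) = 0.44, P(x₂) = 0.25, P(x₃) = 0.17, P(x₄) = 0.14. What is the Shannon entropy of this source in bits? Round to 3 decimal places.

H = −Σ pᵢ log₂ pᵢ.
−0.44·log₂(0.44) = 0.5211
−0.25·log₂(0.25) = 0.5000
−0.17·log₂(0.17) = 0.4346
−0.14·log₂(0.14) = 0.3971
Sum ≈ 1.8528 → 1.853 bits.

1.853 bits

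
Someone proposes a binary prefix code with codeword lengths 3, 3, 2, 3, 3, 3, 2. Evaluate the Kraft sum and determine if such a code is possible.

1.125; no

With common denominator 2^3 = 8: Σ 2^(−ℓᵢ) = 1/8 + 1/8 + 2/8 + 1/8 + 1/8 + 1/8 + 2/8 = 9/8 = 1.125.
Kraft's inequality requires Σ ≤ 1; here Σ = 1.125 > 1, so no such prefix code exists.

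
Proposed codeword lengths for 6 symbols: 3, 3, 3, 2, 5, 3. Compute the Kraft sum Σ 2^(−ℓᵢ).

With common denominator 2^5 = 32: Σ 2^(−ℓᵢ) = 4/32 + 4/32 + 4/32 + 8/32 + 1/32 + 4/32 = 25/32 = 0.78125.

0.78125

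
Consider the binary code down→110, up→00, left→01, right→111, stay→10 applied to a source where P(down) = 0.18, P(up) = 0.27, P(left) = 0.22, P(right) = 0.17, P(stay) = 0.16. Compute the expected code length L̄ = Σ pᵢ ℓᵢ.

L̄ = Σ pᵢ·ℓᵢ = 0.18·3 + 0.27·2 + 0.22·2 + 0.17·3 + 0.16·2 = 2.35 bits/symbol.

2.35 bits/symbol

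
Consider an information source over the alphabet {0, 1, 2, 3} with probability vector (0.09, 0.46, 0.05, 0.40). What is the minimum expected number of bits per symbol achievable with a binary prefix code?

Repeatedly combine the two least-probable nodes; the expected code length is the sum of the merged weights.
merge 1/20 + 9/100 → 7/50
merge 7/50 + 2/5 → 27/50
merge 23/50 + 27/50 → 1
L = 7/50 + 27/50 + 1 = 42/25 = 1.68 bits/symbol.

1.68 bits/symbol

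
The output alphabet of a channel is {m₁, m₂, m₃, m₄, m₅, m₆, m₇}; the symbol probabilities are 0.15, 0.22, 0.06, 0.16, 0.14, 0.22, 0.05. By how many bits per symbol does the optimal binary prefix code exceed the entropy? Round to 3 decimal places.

Entropy H = −Σ p log₂ p ≈ 2.6514 bits.
Huffman merges: 1/20+3/50→11/100; 11/100+7/50→1/4; 3/20+4/25→31/100; 11/50+11/50→11/25; 1/4+31/100→14/25; 11/25+14/25→1. L = 267/100 ≈ 2.6700.
L − H = 2.6700 − 2.6514 = 0.019 bits.

0.019 bits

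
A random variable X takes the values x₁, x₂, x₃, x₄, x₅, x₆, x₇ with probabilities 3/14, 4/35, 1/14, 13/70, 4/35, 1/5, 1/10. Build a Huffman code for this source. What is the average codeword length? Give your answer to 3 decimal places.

2.757 bits/symbol

Repeatedly combine the two least-probable nodes; the expected code length is the sum of the merged weights.
merge 1/14 + 1/10 → 6/35
merge 4/35 + 4/35 → 8/35
merge 6/35 + 13/70 → 5/14
merge 1/5 + 3/14 → 29/70
merge 8/35 + 5/14 → 41/70
merge 29/70 + 41/70 → 1
L = 6/35 + 8/35 + 5/14 + 29/70 + 41/70 + 1 = 193/70 ≈ 2.757 bits/symbol.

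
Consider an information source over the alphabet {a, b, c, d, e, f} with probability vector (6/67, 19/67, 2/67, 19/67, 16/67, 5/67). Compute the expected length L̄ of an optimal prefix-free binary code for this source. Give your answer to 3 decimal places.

Repeatedly combine the two least-probable nodes; the expected code length is the sum of the merged weights.
merge 2/67 + 5/67 → 7/67
merge 6/67 + 7/67 → 13/67
merge 13/67 + 16/67 → 29/67
merge 19/67 + 19/67 → 38/67
merge 29/67 + 38/67 → 1
L = 7/67 + 13/67 + 29/67 + 38/67 + 1 = 154/67 ≈ 2.299 bits/symbol.

2.299 bits/symbol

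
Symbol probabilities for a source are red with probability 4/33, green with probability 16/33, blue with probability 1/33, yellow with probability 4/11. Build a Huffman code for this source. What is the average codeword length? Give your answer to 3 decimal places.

Repeatedly combine the two least-probable nodes; the expected code length is the sum of the merged weights.
merge 1/33 + 4/33 → 5/33
merge 5/33 + 4/11 → 17/33
merge 16/33 + 17/33 → 1
L = 5/33 + 17/33 + 1 = 5/3 ≈ 1.667 bits/symbol.

1.667 bits/symbol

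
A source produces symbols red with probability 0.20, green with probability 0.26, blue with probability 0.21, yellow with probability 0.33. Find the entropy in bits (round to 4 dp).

H = −Σ pᵢ log₂ pᵢ.
−0.20·log₂(0.20) = 0.4644
−0.26·log₂(0.26) = 0.5053
−0.21·log₂(0.21) = 0.4728
−0.33·log₂(0.33) = 0.5278
Sum ≈ 1.9703 → 1.9703 bits.

1.9703 bits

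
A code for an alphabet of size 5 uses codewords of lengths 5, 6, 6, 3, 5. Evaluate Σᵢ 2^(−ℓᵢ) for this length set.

With common denominator 2^6 = 64: Σ 2^(−ℓᵢ) = 2/64 + 1/64 + 1/64 + 8/64 + 2/64 = 14/64 = 0.21875.

0.21875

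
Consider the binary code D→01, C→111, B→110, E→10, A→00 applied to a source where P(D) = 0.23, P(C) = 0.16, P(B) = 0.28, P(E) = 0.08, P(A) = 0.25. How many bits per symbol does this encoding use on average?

L̄ = Σ pᵢ·ℓᵢ = 0.23·2 + 0.16·3 + 0.28·3 + 0.08·2 + 0.25·2 = 2.44 bits/symbol.

2.44 bits/symbol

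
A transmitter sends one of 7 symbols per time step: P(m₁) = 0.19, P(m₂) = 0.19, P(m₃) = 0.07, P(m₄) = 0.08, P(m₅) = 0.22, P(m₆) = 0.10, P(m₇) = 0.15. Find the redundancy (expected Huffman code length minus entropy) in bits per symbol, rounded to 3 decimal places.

0.046 bits

Entropy H = −Σ p log₂ p ≈ 2.6938 bits.
Huffman merges: 7/100+2/25→3/20; 1/10+3/20→1/4; 3/20+19/100→17/50; 19/100+11/50→41/100; 1/4+17/50→59/100; 41/100+59/100→1. L = 137/50 ≈ 2.7400.
L − H = 2.7400 − 2.6938 = 0.046 bits.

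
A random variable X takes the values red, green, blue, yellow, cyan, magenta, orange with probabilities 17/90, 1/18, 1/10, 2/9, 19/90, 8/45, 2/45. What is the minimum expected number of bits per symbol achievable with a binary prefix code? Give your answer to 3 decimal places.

Repeatedly combine the two least-probable nodes; the expected code length is the sum of the merged weights.
merge 2/45 + 1/18 → 1/10
merge 1/10 + 1/10 → 1/5
merge 8/45 + 17/90 → 11/30
merge 1/5 + 19/90 → 37/90
merge 2/9 + 11/30 → 53/90
merge 37/90 + 53/90 → 1
L = 1/10 + 1/5 + 11/30 + 37/90 + 53/90 + 1 = 8/3 ≈ 2.667 bits/symbol.

2.667 bits/symbol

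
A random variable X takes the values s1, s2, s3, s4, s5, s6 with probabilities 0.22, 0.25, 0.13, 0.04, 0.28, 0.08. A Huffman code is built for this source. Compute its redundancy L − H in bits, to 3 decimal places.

Entropy H = −Σ p log₂ p ≈ 2.3547 bits.
Huffman merges: 1/25+2/25→3/25; 3/25+13/100→1/4; 11/50+1/4→47/100; 1/4+7/25→53/100; 47/100+53/100→1. L = 237/100 ≈ 2.3700.
L − H = 2.3700 − 2.3547 = 0.015 bits.

0.015 bits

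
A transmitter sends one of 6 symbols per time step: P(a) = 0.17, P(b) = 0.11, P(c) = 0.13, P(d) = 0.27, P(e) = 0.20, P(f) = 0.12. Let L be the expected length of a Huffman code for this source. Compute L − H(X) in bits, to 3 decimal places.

Entropy H = −Σ p log₂ p ≈ 2.5090 bits.
Huffman merges: 11/100+3/25→23/100; 13/100+17/100→3/10; 1/5+23/100→43/100; 27/100+3/10→57/100; 43/100+57/100→1. L = 253/100 ≈ 2.5300.
L − H = 2.5300 − 2.5090 = 0.021 bits.

0.021 bits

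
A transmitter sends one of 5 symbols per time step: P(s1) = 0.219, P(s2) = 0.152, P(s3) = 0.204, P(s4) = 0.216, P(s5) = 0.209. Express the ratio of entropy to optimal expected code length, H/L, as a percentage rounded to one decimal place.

Entropy H = −Σ p log₂ p ≈ 2.3104 bits.
Huffman merges: 19/125+51/250→89/250; 209/1000+27/125→17/40; 219/1000+89/250→23/40; 17/40+23/40→1. L = 589/250 ≈ 2.3560.
Efficiency = H/L = 2.3104/2.3560 = 98.1%.

98.1%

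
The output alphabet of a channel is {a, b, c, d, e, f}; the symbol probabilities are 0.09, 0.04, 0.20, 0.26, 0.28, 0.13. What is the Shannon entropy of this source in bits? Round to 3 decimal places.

2.365 bits

H = −Σ pᵢ log₂ pᵢ.
−0.09·log₂(0.09) = 0.3127
−0.04·log₂(0.04) = 0.1858
−0.20·log₂(0.20) = 0.4644
−0.26·log₂(0.26) = 0.5053
−0.28·log₂(0.28) = 0.5142
−0.13·log₂(0.13) = 0.3826
Sum ≈ 2.3649 → 2.365 bits.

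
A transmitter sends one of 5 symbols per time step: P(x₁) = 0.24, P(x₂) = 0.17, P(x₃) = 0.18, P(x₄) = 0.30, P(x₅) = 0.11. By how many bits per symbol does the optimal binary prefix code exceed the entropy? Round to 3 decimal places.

0.035 bits

Entropy H = −Σ p log₂ p ≈ 2.2454 bits.
Huffman merges: 11/100+17/100→7/25; 9/50+6/25→21/50; 7/25+3/10→29/50; 21/50+29/50→1. L = 57/25 ≈ 2.2800.
L − H = 2.2800 − 2.2454 = 0.035 bits.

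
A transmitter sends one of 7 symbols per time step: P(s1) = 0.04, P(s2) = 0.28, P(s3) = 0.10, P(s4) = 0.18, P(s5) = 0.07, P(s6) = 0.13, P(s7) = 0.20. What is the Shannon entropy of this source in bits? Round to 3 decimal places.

2.593 bits

H = −Σ pᵢ log₂ pᵢ.
−0.04·log₂(0.04) = 0.1858
−0.28·log₂(0.28) = 0.5142
−0.10·log₂(0.10) = 0.3322
−0.18·log₂(0.18) = 0.4453
−0.07·log₂(0.07) = 0.2686
−0.13·log₂(0.13) = 0.3826
−0.20·log₂(0.20) = 0.4644
Sum ≈ 2.5931 → 2.593 bits.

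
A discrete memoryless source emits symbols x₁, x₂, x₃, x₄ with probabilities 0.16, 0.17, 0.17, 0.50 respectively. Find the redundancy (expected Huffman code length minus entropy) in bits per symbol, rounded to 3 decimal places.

0.038 bits

Entropy H = −Σ p log₂ p ≈ 1.7922 bits.
Huffman merges: 4/25+17/100→33/100; 17/100+33/100→1/2; 1/2+1/2→1. L = 183/100 ≈ 1.8300.
L − H = 1.8300 − 1.7922 = 0.038 bits.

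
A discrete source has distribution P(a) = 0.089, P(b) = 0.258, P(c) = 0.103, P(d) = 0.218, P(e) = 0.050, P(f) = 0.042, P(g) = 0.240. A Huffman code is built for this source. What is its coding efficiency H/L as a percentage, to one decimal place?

Entropy H = −Σ p log₂ p ≈ 2.5340 bits.
Huffman merges: 21/500+1/20→23/250; 89/1000+23/250→181/1000; 103/1000+181/1000→71/250; 109/500+6/25→229/500; 129/500+71/250→271/500; 229/500+271/500→1. L = 2557/1000 ≈ 2.5570.
Efficiency = H/L = 2.5340/2.5570 = 99.1%.

99.1%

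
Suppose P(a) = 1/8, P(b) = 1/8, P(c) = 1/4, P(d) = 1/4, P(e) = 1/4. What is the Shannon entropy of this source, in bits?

2.25 bits

Each probability is a power of 1/2, so log₂(1/p) is an integer.
H = Σ p·log₂(1/p) = 1/8·3 + 1/8·3 + 1/4·2 + 1/4·2 + 1/4·2 = 2.25 bits.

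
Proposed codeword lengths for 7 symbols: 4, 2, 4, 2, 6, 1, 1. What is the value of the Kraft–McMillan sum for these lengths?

1.640625

With common denominator 2^6 = 64: Σ 2^(−ℓᵢ) = 4/64 + 16/64 + 4/64 + 16/64 + 1/64 + 32/64 + 32/64 = 105/64 = 1.640625.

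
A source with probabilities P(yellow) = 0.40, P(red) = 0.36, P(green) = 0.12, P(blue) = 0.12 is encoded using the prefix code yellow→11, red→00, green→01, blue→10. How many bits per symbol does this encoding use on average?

2 bits/symbol

L̄ = Σ pᵢ·ℓᵢ = 0.40·2 + 0.36·2 + 0.12·2 + 0.12·2 = 2 bits/symbol.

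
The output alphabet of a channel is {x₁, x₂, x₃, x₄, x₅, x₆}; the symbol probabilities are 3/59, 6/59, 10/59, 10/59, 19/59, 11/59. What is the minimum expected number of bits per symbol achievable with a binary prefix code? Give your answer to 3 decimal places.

Repeatedly combine the two least-probable nodes; the expected code length is the sum of the merged weights.
merge 3/59 + 6/59 → 9/59
merge 9/59 + 10/59 → 19/59
merge 10/59 + 11/59 → 21/59
merge 19/59 + 19/59 → 38/59
merge 21/59 + 38/59 → 1
L = 9/59 + 19/59 + 21/59 + 38/59 + 1 = 146/59 ≈ 2.475 bits/symbol.

2.475 bits/symbol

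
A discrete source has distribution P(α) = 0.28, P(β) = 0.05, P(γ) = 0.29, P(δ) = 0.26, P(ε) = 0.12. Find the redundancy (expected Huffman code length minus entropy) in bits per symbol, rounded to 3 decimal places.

Entropy H = −Σ p log₂ p ≈ 2.1206 bits.
Huffman merges: 1/20+3/25→17/100; 17/100+13/50→43/100; 7/25+29/100→57/100; 43/100+57/100→1. L = 217/100 ≈ 2.1700.
L − H = 2.1700 − 2.1206 = 0.049 bits.

0.049 bits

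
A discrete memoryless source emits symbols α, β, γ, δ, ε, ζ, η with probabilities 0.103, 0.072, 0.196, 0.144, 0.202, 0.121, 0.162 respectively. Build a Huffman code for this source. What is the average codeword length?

2.777 bits/symbol

Repeatedly combine the two least-probable nodes; the expected code length is the sum of the merged weights.
merge 9/125 + 103/1000 → 7/40
merge 121/1000 + 18/125 → 53/200
merge 81/500 + 7/40 → 337/1000
merge 49/250 + 101/500 → 199/500
merge 53/200 + 337/1000 → 301/500
merge 199/500 + 301/500 → 1
L = 7/40 + 53/200 + 337/1000 + 199/500 + 301/500 + 1 = 2777/1000 = 2.777 bits/symbol.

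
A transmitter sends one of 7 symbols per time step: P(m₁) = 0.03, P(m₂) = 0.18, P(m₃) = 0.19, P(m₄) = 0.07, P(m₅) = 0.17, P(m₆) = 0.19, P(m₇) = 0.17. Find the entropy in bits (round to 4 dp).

H = −Σ pᵢ log₂ pᵢ.
−0.03·log₂(0.03) = 0.1518
−0.18·log₂(0.18) = 0.4453
−0.19·log₂(0.19) = 0.4552
−0.07·log₂(0.07) = 0.2686
−0.17·log₂(0.17) = 0.4346
−0.19·log₂(0.19) = 0.4552
−0.17·log₂(0.17) = 0.4346
Sum ≈ 2.6453 → 2.6453 bits.

2.6453 bits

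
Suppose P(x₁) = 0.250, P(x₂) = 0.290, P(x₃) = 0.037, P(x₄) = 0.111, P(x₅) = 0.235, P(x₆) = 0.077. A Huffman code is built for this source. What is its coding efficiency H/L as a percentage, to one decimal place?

99.3%

Entropy H = −Σ p log₂ p ≈ 2.3217 bits.
Huffman merges: 37/1000+77/1000→57/500; 111/1000+57/500→9/40; 9/40+47/200→23/50; 1/4+29/100→27/50; 23/50+27/50→1. L = 2339/1000 ≈ 2.3390.
Efficiency = H/L = 2.3217/2.3390 = 99.3%.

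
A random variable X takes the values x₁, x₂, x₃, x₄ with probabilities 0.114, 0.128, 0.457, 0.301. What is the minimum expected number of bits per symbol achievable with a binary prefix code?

1.785 bits/symbol

Repeatedly combine the two least-probable nodes; the expected code length is the sum of the merged weights.
merge 57/500 + 16/125 → 121/500
merge 121/500 + 301/1000 → 543/1000
merge 457/1000 + 543/1000 → 1
L = 121/500 + 543/1000 + 1 = 357/200 = 1.785 bits/symbol.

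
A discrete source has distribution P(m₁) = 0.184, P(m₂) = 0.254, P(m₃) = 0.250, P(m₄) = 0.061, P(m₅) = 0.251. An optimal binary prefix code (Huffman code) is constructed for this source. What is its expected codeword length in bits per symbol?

Repeatedly combine the two least-probable nodes; the expected code length is the sum of the merged weights.
merge 61/1000 + 23/125 → 49/200
merge 49/200 + 1/4 → 99/200
merge 251/1000 + 127/500 → 101/200
merge 99/200 + 101/200 → 1
L = 49/200 + 99/200 + 101/200 + 1 = 449/200 = 2.245 bits/symbol.

2.245 bits/symbol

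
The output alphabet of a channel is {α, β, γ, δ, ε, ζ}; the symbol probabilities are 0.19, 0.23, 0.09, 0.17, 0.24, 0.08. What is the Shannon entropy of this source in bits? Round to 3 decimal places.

2.476 bits

H = −Σ pᵢ log₂ pᵢ.
−0.19·log₂(0.19) = 0.4552
−0.23·log₂(0.23) = 0.4877
−0.09·log₂(0.09) = 0.3127
−0.17·log₂(0.17) = 0.4346
−0.24·log₂(0.24) = 0.4941
−0.08·log₂(0.08) = 0.2915
Sum ≈ 2.4758 → 2.476 bits.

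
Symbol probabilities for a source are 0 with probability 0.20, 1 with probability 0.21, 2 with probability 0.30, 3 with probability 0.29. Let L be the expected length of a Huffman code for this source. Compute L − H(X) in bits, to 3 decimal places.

0.024 bits

Entropy H = −Σ p log₂ p ≈ 1.9762 bits.
Huffman merges: 1/5+21/100→41/100; 29/100+3/10→59/100; 41/100+59/100→1. L = 2 ≈ 2.0000.
L − H = 2.0000 − 1.9762 = 0.024 bits.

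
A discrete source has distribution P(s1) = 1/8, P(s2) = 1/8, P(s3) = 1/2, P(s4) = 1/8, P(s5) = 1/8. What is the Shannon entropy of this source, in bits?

Each probability is a power of 1/2, so log₂(1/p) is an integer.
H = Σ p·log₂(1/p) = 1/8·3 + 1/8·3 + 1/2·1 + 1/8·3 + 1/8·3 = 2 bits.

2 bits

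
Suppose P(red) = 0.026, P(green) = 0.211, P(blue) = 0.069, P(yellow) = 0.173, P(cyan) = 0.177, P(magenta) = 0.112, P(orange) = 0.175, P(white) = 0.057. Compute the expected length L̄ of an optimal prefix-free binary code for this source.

Repeatedly combine the two least-probable nodes; the expected code length is the sum of the merged weights.
merge 13/500 + 57/1000 → 83/1000
merge 69/1000 + 83/1000 → 19/125
merge 14/125 + 19/125 → 33/125
merge 173/1000 + 7/40 → 87/250
merge 177/1000 + 211/1000 → 97/250
merge 33/125 + 87/250 → 153/250
merge 97/250 + 153/250 → 1
L = 83/1000 + 19/125 + 33/125 + 87/250 + 97/250 + 153/250 + 1 = 2847/1000 = 2.847 bits/symbol.

2.847 bits/symbol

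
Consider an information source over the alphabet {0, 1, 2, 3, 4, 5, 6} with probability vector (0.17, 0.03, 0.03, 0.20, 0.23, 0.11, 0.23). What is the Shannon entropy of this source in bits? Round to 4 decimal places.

H = −Σ pᵢ log₂ pᵢ.
−0.17·log₂(0.17) = 0.4346
−0.03·log₂(0.03) = 0.1518
−0.03·log₂(0.03) = 0.1518
−0.20·log₂(0.20) = 0.4644
−0.23·log₂(0.23) = 0.4877
−0.11·log₂(0.11) = 0.3503
−0.23·log₂(0.23) = 0.4877
Sum ≈ 2.5281 → 2.5281 bits.

2.5281 bits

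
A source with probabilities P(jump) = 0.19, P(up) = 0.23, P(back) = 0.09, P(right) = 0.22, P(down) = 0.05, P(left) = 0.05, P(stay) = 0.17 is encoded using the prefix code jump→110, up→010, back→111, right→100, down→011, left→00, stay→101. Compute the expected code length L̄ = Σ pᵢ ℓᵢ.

L̄ = Σ pᵢ·ℓᵢ = 0.19·3 + 0.23·3 + 0.09·3 + 0.22·3 + 0.05·3 + 0.05·2 + 0.17·3 = 2.95 bits/symbol.

2.95 bits/symbol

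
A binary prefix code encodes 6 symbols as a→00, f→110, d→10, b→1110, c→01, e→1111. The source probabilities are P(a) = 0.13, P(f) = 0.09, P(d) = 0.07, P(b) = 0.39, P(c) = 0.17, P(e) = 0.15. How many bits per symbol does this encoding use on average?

3.17 bits/symbol

L̄ = Σ pᵢ·ℓᵢ = 0.13·2 + 0.09·3 + 0.07·2 + 0.39·4 + 0.17·2 + 0.15·4 = 3.17 bits/symbol.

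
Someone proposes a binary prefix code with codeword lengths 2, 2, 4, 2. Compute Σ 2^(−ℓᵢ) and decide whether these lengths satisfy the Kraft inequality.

0.8125; yes

With common denominator 2^4 = 16: Σ 2^(−ℓᵢ) = 4/16 + 4/16 + 1/16 + 4/16 = 13/16 = 0.8125.
Kraft's inequality requires Σ ≤ 1; here Σ = 0.8125 ≤ 1, so such a prefix code exists.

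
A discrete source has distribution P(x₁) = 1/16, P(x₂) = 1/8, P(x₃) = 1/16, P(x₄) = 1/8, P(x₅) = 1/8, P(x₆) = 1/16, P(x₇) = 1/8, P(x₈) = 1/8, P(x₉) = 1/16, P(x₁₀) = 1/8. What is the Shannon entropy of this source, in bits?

3.25 bits

Each probability is a power of 1/2, so log₂(1/p) is an integer.
H = Σ p·log₂(1/p) = 1/16·4 + 1/8·3 + 1/16·4 + 1/8·3 + 1/8·3 + 1/16·4 + 1/8·3 + 1/8·3 + 1/16·4 + 1/8·3 = 3.25 bits.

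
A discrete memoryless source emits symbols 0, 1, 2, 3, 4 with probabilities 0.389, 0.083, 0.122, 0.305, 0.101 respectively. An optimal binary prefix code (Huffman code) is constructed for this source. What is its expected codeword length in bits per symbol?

2.101 bits/symbol

Repeatedly combine the two least-probable nodes; the expected code length is the sum of the merged weights.
merge 83/1000 + 101/1000 → 23/125
merge 61/500 + 23/125 → 153/500
merge 61/200 + 153/500 → 611/1000
merge 389/1000 + 611/1000 → 1
L = 23/125 + 153/500 + 611/1000 + 1 = 2101/1000 = 2.101 bits/symbol.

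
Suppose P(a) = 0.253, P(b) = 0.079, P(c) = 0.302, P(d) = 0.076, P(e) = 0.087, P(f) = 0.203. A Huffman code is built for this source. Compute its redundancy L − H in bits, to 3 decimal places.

0.028 bits

Entropy H = −Σ p log₂ p ≈ 2.3686 bits.
Huffman merges: 19/250+79/1000→31/200; 87/1000+31/200→121/500; 203/1000+121/500→89/200; 253/1000+151/500→111/200; 89/200+111/200→1. L = 2397/1000 ≈ 2.3970.
L − H = 2.3970 − 2.3686 = 0.028 bits.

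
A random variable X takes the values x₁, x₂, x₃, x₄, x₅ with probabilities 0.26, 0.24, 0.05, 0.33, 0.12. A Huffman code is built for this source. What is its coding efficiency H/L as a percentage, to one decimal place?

Entropy H = −Σ p log₂ p ≈ 2.1104 bits.
Huffman merges: 1/20+3/25→17/100; 17/100+6/25→41/100; 13/50+33/100→59/100; 41/100+59/100→1. L = 217/100 ≈ 2.1700.
Efficiency = H/L = 2.1104/2.1700 = 97.3%.

97.3%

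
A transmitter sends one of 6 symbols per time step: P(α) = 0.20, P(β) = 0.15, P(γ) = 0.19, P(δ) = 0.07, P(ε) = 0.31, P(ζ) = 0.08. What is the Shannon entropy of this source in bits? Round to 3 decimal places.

H = −Σ pᵢ log₂ pᵢ.
−0.20·log₂(0.20) = 0.4644
−0.15·log₂(0.15) = 0.4105
−0.19·log₂(0.19) = 0.4552
−0.07·log₂(0.07) = 0.2686
−0.31·log₂(0.31) = 0.5238
−0.08·log₂(0.08) = 0.2915
Sum ≈ 2.4140 → 2.414 bits.

2.414 bits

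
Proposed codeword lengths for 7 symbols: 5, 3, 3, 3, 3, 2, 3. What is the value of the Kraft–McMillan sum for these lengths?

0.90625

With common denominator 2^5 = 32: Σ 2^(−ℓᵢ) = 1/32 + 4/32 + 4/32 + 4/32 + 4/32 + 8/32 + 4/32 = 29/32 = 0.90625.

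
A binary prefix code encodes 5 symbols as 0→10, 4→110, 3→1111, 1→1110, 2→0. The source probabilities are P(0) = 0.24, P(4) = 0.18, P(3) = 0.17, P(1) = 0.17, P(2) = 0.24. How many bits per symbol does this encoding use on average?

2.62 bits/symbol

L̄ = Σ pᵢ·ℓᵢ = 0.24·2 + 0.18·3 + 0.17·4 + 0.17·4 + 0.24·1 = 2.62 bits/symbol.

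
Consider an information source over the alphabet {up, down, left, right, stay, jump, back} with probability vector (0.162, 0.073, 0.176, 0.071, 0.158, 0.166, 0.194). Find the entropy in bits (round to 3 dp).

2.723 bits

H = −Σ pᵢ log₂ pᵢ.
−0.162·log₂(0.162) = 0.4254
−0.073·log₂(0.073) = 0.2756
−0.176·log₂(0.176) = 0.4411
−0.071·log₂(0.071) = 0.2709
−0.158·log₂(0.158) = 0.4206
−0.166·log₂(0.166) = 0.4301
−0.194·log₂(0.194) = 0.4590
Sum ≈ 2.7227 → 2.723 bits.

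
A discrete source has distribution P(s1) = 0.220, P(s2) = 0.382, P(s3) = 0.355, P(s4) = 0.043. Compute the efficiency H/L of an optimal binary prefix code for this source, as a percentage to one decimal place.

Entropy H = −Σ p log₂ p ≈ 1.7365 bits.
Huffman merges: 43/1000+11/50→263/1000; 263/1000+71/200→309/500; 191/500+309/500→1. L = 1881/1000 ≈ 1.8810.
Efficiency = H/L = 1.7365/1.8810 = 92.3%.

92.3%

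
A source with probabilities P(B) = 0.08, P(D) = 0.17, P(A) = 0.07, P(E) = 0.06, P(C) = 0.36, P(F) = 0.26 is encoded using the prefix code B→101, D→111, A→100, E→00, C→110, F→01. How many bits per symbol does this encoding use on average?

2.68 bits/symbol

L̄ = Σ pᵢ·ℓᵢ = 0.08·3 + 0.17·3 + 0.07·3 + 0.06·2 + 0.36·3 + 0.26·2 = 2.68 bits/symbol.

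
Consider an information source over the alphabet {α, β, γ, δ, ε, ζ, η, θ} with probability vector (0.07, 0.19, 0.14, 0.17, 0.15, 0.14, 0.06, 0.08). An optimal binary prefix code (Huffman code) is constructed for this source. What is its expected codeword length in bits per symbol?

2.94 bits/symbol

Repeatedly combine the two least-probable nodes; the expected code length is the sum of the merged weights.
merge 3/50 + 7/100 → 13/100
merge 2/25 + 13/100 → 21/100
merge 7/50 + 7/50 → 7/25
merge 3/20 + 17/100 → 8/25
merge 19/100 + 21/100 → 2/5
merge 7/25 + 8/25 → 3/5
merge 2/5 + 3/5 → 1
L = 13/100 + 21/100 + 7/25 + 8/25 + 2/5 + 3/5 + 1 = 147/50 = 2.94 bits/symbol.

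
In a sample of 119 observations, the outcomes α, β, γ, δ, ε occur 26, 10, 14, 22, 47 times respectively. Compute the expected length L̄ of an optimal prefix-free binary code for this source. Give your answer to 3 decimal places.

Probabilities are the counts divided by 119.
Repeatedly combine the two least-probable nodes; the expected code length is the sum of the merged weights.
merge 10/119 + 2/17 → 24/119
merge 22/119 + 24/119 → 46/119
merge 26/119 + 46/119 → 72/119
merge 47/119 + 72/119 → 1
L = 24/119 + 46/119 + 72/119 + 1 = 261/119 ≈ 2.193 bits/symbol.

2.193 bits/symbol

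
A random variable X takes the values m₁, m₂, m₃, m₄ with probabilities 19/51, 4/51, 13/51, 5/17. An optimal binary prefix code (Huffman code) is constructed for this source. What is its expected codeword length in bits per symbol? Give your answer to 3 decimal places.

Repeatedly combine the two least-probable nodes; the expected code length is the sum of the merged weights.
merge 4/51 + 13/51 → 1/3
merge 5/17 + 1/3 → 32/51
merge 19/51 + 32/51 → 1
L = 1/3 + 32/51 + 1 = 100/51 ≈ 1.961 bits/symbol.

1.961 bits/symbol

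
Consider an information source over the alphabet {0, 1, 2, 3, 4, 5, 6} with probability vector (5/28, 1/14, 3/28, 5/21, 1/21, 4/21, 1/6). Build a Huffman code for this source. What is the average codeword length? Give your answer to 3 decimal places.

Repeatedly combine the two least-probable nodes; the expected code length is the sum of the merged weights.
merge 1/21 + 1/14 → 5/42
merge 3/28 + 5/42 → 19/84
merge 1/6 + 5/28 → 29/84
merge 4/21 + 19/84 → 5/12
merge 5/21 + 29/84 → 7/12
merge 5/12 + 7/12 → 1
L = 5/42 + 19/84 + 29/84 + 5/12 + 7/12 + 1 = 113/42 ≈ 2.690 bits/symbol.

2.690 bits/symbol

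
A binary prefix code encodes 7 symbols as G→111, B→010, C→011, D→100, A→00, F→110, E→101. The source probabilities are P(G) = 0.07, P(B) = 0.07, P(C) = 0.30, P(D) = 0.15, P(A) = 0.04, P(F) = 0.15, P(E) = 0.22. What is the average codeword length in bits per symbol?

L̄ = Σ pᵢ·ℓᵢ = 0.07·3 + 0.07·3 + 0.30·3 + 0.15·3 + 0.04·2 + 0.15·3 + 0.22·3 = 2.96 bits/symbol.

2.96 bits/symbol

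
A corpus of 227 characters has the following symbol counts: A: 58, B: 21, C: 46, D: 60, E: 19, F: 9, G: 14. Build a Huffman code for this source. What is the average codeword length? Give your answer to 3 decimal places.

2.555 bits/symbol

Probabilities are the counts divided by 227.
Repeatedly combine the two least-probable nodes; the expected code length is the sum of the merged weights.
merge 9/227 + 14/227 → 23/227
merge 19/227 + 21/227 → 40/227
merge 23/227 + 40/227 → 63/227
merge 46/227 + 58/227 → 104/227
merge 60/227 + 63/227 → 123/227
merge 104/227 + 123/227 → 1
L = 23/227 + 40/227 + 63/227 + 104/227 + 123/227 + 1 = 580/227 ≈ 2.555 bits/symbol.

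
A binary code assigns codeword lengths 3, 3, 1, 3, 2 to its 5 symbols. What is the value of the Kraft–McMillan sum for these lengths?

With common denominator 2^3 = 8: Σ 2^(−ℓᵢ) = 1/8 + 1/8 + 4/8 + 1/8 + 2/8 = 9/8 = 1.125.

1.125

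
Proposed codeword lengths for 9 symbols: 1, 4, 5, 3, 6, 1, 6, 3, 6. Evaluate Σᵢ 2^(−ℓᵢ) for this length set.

1.390625

With common denominator 2^6 = 64: Σ 2^(−ℓᵢ) = 32/64 + 4/64 + 2/64 + 8/64 + 1/64 + 32/64 + 1/64 + 8/64 + 1/64 = 89/64 = 1.390625.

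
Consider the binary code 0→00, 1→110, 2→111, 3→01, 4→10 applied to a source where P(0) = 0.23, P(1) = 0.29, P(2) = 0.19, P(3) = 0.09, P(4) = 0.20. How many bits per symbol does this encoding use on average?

L̄ = Σ pᵢ·ℓᵢ = 0.23·2 + 0.29·3 + 0.19·3 + 0.09·2 + 0.20·2 = 2.48 bits/symbol.

2.48 bits/symbol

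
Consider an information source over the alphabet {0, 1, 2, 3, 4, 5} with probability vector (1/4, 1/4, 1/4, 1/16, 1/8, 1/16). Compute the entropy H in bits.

2.375 bits

Each probability is a power of 1/2, so log₂(1/p) is an integer.
H = Σ p·log₂(1/p) = 1/4·2 + 1/4·2 + 1/4·2 + 1/16·4 + 1/8·3 + 1/16·4 = 2.375 bits.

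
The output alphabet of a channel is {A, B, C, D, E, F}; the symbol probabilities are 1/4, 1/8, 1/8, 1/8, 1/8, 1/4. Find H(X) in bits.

Each probability is a power of 1/2, so log₂(1/p) is an integer.
H = Σ p·log₂(1/p) = 1/4·2 + 1/8·3 + 1/8·3 + 1/8·3 + 1/8·3 + 1/4·2 = 2.5 bits.

2.5 bits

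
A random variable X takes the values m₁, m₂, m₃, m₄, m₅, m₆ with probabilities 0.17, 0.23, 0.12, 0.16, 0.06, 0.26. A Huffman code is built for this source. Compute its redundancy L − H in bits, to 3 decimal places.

0.049 bits

Entropy H = −Σ p log₂ p ≈ 2.4612 bits.
Huffman merges: 3/50+3/25→9/50; 4/25+17/100→33/100; 9/50+23/100→41/100; 13/50+33/100→59/100; 41/100+59/100→1. L = 251/100 ≈ 2.5100.
L − H = 2.5100 − 2.4612 = 0.049 bits.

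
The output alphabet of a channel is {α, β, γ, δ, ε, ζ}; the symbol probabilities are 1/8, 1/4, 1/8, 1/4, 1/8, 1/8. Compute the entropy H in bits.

Each probability is a power of 1/2, so log₂(1/p) is an integer.
H = Σ p·log₂(1/p) = 1/8·3 + 1/4·2 + 1/8·3 + 1/4·2 + 1/8·3 + 1/8·3 = 2.5 bits.

2.5 bits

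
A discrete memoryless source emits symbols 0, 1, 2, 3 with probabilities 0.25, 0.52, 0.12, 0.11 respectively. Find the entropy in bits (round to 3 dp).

1.708 bits

H = −Σ pᵢ log₂ pᵢ.
−0.25·log₂(0.25) = 0.5000
−0.52·log₂(0.52) = 0.4906
−0.12·log₂(0.12) = 0.3671
−0.11·log₂(0.11) = 0.3503
Sum ≈ 1.7079 → 1.708 bits.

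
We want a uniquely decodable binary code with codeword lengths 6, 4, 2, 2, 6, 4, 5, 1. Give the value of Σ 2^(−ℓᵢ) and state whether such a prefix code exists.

1.1875; no

With common denominator 2^6 = 64: Σ 2^(−ℓᵢ) = 1/64 + 4/64 + 16/64 + 16/64 + 1/64 + 4/64 + 2/64 + 32/64 = 76/64 = 1.1875.
Kraft's inequality requires Σ ≤ 1; here Σ = 1.1875 > 1, so no such prefix code exists.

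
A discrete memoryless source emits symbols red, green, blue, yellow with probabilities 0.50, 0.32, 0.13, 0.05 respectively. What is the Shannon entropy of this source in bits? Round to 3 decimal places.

1.625 bits

H = −Σ pᵢ log₂ pᵢ.
−0.50·log₂(0.50) = 0.5000
−0.32·log₂(0.32) = 0.5260
−0.13·log₂(0.13) = 0.3826
−0.05·log₂(0.05) = 0.2161
Sum ≈ 1.6248 → 1.625 bits.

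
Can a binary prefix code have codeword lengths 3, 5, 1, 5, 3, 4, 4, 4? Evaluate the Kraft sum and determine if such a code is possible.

With common denominator 2^5 = 32: Σ 2^(−ℓᵢ) = 4/32 + 1/32 + 16/32 + 1/32 + 4/32 + 2/32 + 2/32 + 2/32 = 32/32 = 1.
Kraft's inequality requires Σ ≤ 1; here Σ = 1 ≤ 1, so such a prefix code exists.

1; yes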